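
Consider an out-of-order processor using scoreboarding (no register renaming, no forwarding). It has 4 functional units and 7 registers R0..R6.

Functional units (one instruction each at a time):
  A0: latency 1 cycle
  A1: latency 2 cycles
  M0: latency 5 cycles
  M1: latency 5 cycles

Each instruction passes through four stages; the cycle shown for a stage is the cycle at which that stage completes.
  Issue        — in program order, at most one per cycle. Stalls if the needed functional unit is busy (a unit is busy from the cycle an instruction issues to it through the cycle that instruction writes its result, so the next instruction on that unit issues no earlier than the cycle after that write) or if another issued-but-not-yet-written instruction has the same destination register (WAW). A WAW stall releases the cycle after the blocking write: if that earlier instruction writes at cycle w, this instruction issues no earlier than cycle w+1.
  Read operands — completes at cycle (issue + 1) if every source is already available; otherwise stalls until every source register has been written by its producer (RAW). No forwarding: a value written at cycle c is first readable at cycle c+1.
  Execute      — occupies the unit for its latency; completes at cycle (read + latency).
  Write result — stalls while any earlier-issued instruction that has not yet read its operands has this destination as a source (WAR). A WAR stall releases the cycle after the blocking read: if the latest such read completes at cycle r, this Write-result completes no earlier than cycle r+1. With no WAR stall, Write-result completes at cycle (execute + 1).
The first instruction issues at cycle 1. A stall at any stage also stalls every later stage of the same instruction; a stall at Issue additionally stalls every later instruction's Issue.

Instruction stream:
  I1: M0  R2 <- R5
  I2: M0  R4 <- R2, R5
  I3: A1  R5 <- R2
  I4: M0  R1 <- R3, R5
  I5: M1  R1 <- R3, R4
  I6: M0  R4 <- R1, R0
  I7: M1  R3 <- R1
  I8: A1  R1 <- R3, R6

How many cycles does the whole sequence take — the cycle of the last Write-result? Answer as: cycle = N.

cycle = 44

[I1] 1/2/7/8
[I2] 9/10/15/16  (struct: M0 busy until I1 writes@8)
[I3] 10/11/13/14
[I4] 17/18/23/24  (struct: M0 busy until I2 writes@16)
[I5] 25/26/31/32  (WAW R1: wait I4 write@24)
[I6] 26/33/38/39  (RAW R1: wait I5 write@32)
[I7] 33/34/39/40  (struct: M1 busy until I5 writes@32)
[I8] 34/41/43/44  (RAW R3: wait I7 write@40)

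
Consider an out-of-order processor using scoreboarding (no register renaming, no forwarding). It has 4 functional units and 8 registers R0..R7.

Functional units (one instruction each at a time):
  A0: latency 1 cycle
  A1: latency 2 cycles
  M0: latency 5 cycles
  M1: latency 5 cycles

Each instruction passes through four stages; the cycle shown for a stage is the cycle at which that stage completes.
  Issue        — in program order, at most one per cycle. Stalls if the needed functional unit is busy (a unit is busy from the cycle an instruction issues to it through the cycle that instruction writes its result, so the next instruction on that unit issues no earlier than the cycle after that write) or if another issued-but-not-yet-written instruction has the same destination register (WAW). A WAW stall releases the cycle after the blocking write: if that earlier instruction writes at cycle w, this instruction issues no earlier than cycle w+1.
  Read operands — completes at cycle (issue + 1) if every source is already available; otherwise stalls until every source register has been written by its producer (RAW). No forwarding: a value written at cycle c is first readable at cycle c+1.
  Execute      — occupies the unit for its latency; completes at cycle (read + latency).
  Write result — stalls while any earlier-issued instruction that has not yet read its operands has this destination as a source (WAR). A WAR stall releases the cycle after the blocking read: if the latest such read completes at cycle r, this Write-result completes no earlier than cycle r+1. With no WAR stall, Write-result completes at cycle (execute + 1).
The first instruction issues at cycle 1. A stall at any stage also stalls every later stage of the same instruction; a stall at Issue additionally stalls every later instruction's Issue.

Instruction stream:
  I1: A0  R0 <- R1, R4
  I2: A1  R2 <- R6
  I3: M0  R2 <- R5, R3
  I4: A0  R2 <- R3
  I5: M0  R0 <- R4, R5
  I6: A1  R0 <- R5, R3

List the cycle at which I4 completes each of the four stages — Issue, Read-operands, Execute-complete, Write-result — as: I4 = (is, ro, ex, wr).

I4 = (15, 16, 17, 18)

1) issue 1, read 2, done 3, write 4
2) issue 2, read 3, done 5, write 6
3) issue 7, read 8, done 13, write 14  <WAW R2: wait I2 write@6>
4) issue 15, read 16, done 17, write 18  <WAW R2: wait I3 write@14>
5) issue 16, read 17, done 22, write 23
6) issue 24, read 25, done 27, write 28  <WAW R0: wait I5 write@23>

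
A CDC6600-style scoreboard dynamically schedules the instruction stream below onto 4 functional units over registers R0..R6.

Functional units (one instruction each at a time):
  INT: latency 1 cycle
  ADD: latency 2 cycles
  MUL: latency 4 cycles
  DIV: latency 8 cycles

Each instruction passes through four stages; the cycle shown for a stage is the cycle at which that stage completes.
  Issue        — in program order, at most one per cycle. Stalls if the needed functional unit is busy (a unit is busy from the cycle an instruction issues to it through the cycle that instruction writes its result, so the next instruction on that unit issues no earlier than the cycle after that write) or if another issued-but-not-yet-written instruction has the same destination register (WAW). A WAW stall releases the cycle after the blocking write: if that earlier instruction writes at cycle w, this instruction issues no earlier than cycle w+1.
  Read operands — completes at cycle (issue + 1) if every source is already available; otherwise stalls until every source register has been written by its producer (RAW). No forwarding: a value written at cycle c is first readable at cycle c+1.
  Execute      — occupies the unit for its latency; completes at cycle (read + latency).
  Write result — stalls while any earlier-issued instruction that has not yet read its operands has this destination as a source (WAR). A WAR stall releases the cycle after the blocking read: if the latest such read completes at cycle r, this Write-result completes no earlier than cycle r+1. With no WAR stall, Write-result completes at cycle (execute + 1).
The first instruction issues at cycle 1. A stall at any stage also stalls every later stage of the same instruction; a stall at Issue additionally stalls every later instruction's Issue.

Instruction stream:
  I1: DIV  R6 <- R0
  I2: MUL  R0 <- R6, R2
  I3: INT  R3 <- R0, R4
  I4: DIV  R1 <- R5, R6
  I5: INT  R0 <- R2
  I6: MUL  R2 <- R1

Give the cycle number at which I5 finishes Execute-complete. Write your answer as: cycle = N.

[I1] 1/2/10/11
[I2] 2/12/16/17  (RAW R6: wait I1 write@11)
[I3] 3/18/19/20  (RAW R0: wait I2 write@17)
[I4] 12/13/21/22  (struct: DIV busy until I1 writes@11)
[I5] 21/22/23/24  (struct: INT busy until I3 writes@20)
[I6] 22/23/27/28

cycle = 23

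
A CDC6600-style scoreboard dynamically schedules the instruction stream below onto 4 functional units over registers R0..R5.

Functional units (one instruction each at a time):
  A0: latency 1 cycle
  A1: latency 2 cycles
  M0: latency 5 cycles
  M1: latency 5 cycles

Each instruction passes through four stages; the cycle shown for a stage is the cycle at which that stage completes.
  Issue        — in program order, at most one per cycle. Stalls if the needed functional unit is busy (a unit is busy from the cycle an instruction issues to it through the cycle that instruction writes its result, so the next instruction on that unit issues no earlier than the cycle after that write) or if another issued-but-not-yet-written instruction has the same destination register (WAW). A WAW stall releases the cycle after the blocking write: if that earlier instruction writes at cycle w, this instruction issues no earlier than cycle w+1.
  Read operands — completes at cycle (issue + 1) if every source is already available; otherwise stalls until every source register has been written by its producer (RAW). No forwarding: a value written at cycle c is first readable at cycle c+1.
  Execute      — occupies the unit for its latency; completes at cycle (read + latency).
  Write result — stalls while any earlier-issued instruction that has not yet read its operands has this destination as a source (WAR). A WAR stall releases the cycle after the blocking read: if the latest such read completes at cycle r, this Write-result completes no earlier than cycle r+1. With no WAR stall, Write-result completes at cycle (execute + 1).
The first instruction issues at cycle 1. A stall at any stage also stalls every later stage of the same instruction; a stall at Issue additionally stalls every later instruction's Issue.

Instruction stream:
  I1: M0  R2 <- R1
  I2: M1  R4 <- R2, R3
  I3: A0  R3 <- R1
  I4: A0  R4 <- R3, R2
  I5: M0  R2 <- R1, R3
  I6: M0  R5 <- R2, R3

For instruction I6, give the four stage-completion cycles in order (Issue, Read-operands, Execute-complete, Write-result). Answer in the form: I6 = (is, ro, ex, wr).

[I1] 1/2/7/8
[I2] 2/9/14/15  (RAW R2: wait I1 write@8)
[I3] 3/4/5/10  (WAR R3: wait I2 read@9)
[I4] 16/17/18/19  (WAW R4: wait I2 write@15)
[I5] 17/18/23/24
[I6] 25/26/31/32  (struct: M0 busy until I5 writes@24)

I6 = (25, 26, 31, 32)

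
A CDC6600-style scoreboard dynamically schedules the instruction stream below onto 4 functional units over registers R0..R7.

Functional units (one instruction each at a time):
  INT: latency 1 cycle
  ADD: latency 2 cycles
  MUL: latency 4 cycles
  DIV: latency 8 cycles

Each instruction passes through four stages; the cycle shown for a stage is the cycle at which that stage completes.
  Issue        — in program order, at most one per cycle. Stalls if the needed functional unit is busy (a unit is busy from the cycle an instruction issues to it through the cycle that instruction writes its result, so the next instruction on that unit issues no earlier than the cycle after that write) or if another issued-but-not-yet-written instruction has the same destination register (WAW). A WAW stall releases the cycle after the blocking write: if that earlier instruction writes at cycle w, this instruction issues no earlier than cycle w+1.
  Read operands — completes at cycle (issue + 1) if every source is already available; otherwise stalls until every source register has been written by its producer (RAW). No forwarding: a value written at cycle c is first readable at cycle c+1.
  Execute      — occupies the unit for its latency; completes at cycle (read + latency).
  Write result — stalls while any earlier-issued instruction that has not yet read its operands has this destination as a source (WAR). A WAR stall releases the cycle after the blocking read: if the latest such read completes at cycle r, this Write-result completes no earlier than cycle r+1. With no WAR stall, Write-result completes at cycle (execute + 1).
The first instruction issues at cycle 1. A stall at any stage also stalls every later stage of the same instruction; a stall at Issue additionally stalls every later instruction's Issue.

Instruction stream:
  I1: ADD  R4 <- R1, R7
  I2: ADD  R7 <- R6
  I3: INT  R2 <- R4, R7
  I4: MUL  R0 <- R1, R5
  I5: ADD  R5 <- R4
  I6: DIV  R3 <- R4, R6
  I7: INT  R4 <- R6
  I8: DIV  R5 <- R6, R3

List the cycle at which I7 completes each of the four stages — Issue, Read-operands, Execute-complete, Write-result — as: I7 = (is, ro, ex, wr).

I1  is:1  ro:2  ex:4  wr:5
I2  is:6  ro:7  ex:9  wr:10  — struct: ADD busy until I1 writes@5
I3  is:7  ro:11  ex:12  wr:13  — RAW R7: wait I2 write@10
I4  is:8  ro:9  ex:13  wr:14
I5  is:11  ro:12  ex:14  wr:15  — struct: ADD busy until I2 writes@10
I6  is:12  ro:13  ex:21  wr:22
I7  is:14  ro:15  ex:16  wr:17  — struct: INT busy until I3 writes@13
I8  is:23  ro:24  ex:32  wr:33  — struct: DIV busy until I6 writes@22

I7 = (14, 15, 16, 17)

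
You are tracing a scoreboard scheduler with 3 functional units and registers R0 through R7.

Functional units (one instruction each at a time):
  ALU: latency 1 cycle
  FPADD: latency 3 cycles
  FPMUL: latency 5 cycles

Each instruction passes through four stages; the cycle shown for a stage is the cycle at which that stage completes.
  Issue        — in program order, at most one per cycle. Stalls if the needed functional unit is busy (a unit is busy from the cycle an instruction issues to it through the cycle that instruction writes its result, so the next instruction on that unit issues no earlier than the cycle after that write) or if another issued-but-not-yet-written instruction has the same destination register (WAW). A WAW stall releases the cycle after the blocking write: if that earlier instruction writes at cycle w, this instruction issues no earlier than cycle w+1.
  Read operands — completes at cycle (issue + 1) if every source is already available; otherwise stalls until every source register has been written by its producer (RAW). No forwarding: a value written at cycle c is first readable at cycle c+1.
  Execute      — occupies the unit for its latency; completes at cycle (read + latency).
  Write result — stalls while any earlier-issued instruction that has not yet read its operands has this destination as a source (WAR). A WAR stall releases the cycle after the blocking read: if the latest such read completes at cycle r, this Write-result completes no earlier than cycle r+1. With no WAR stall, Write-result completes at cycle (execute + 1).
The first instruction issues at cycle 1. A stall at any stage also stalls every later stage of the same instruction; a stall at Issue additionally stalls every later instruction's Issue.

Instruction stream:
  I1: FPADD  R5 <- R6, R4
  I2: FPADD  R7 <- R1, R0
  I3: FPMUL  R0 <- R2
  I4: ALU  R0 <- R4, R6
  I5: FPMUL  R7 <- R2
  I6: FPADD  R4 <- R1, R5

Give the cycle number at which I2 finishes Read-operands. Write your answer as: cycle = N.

cycle = 8

1) issue 1, read 2, done 5, write 6
2) issue 7, read 8, done 11, write 12  <struct: FPADD busy until I1 writes@6>
3) issue 8, read 9, done 14, write 15
4) issue 16, read 17, done 18, write 19  <WAW R0: wait I3 write@15>
5) issue 17, read 18, done 23, write 24
6) issue 18, read 19, done 22, write 23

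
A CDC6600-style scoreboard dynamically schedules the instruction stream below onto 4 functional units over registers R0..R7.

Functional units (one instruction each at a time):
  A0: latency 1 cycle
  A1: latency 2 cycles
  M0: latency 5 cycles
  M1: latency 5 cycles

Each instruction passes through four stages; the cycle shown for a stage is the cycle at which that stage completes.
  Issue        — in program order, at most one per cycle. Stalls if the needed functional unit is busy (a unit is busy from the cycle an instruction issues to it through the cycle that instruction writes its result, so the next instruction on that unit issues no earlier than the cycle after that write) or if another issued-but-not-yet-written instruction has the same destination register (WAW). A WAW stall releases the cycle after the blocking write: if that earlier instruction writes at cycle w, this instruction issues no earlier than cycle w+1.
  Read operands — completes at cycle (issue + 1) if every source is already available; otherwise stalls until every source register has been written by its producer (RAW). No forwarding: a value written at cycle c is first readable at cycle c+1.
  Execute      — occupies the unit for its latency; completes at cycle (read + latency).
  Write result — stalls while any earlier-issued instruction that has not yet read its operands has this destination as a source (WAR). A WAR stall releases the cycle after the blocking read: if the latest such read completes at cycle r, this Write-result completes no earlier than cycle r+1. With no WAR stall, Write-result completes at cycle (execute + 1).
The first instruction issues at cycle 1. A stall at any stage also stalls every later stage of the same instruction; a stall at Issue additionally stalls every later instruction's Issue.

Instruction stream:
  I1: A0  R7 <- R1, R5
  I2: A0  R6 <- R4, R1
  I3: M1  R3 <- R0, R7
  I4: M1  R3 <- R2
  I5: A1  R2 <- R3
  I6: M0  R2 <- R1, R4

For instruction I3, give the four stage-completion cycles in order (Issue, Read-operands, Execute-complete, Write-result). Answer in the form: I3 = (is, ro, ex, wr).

I3 = (6, 7, 12, 13)

t=1  issue I1 (A0)
t=2  I1 read-ops
t=3  I1 finished on A0
t=4  I1→R7
t=5  issue I2 (A0)
t=6  I2 read-ops · issue I3 (M1)
t=7  I2 finished on A0 · I3 read-ops
t=8  I2→R6
t=12  I3 finished on M1
t=13  I3→R3
t=14  issue I4 (M1)
t=15  I4 read-ops · issue I5 (A1)
t=20  I4 finished on M1
t=21  I4→R3
t=22  I5 read-ops
t=24  I5 finished on A1
t=25  I5→R2
t=26  issue I6 (M0)
t=27  I6 read-ops
t=32  I6 finished on M0
t=33  I6→R2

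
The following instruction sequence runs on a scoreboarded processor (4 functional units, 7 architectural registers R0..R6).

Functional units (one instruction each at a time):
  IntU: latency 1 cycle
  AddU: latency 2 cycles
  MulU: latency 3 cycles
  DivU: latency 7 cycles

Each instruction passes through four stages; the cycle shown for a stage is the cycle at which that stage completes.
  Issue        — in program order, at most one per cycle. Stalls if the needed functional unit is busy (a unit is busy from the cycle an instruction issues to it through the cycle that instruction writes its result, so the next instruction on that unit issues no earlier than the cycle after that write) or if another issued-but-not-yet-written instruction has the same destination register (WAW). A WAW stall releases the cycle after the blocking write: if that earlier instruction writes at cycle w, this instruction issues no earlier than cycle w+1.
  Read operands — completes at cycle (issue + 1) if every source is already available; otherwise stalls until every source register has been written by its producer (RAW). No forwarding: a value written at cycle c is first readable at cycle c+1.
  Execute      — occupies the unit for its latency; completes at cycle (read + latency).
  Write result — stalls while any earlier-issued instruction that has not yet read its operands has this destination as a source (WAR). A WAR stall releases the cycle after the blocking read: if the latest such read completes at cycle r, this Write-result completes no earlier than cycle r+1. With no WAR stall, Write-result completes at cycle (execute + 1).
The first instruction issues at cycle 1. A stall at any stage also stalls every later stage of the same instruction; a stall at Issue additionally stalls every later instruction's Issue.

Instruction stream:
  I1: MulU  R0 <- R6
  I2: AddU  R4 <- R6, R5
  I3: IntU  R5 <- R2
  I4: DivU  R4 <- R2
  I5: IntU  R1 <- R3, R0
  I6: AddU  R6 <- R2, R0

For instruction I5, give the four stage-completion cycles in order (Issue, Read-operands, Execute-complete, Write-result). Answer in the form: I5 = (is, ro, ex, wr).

[1] I1 dispatched to MulU
[2] I1 operands ready · I2 dispatched to AddU
[3] I2 operands ready · I3 dispatched to IntU
[4] I3 operands ready
[5] I1 complete · I2 complete · I3 complete
[6] R0←I1 · R4←I2 · R5←I3
[7] I4 dispatched to DivU
[8] I4 operands ready · I5 dispatched to IntU
[9] I5 operands ready · I6 dispatched to AddU
[10] I5 complete · I6 operands ready
[11] R1←I5
[12] I6 complete
[13] R6←I6
[15] I4 complete
[16] R4←I4

I5 = (8, 9, 10, 11)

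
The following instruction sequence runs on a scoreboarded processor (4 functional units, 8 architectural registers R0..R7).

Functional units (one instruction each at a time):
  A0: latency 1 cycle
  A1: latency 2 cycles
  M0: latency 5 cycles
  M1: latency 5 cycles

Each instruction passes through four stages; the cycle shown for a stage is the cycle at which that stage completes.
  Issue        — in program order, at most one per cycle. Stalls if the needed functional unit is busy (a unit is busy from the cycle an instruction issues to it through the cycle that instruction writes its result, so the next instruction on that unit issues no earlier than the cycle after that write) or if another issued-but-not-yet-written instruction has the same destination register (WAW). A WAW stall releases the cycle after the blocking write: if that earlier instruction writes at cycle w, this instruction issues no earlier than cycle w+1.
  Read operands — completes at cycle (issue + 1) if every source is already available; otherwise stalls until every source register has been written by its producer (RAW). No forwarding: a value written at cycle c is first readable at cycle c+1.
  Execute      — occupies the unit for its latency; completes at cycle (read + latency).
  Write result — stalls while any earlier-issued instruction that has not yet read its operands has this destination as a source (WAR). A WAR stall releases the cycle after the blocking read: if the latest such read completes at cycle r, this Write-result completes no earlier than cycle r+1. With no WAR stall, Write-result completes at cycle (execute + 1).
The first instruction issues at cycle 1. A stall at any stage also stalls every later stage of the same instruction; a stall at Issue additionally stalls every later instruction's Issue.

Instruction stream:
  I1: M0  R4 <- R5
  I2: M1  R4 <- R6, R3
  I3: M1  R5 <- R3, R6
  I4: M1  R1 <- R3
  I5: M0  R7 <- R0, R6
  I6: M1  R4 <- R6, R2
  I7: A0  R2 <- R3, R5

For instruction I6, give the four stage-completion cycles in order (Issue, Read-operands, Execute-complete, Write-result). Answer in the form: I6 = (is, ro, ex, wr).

c1: I1 issues→M0
c2: I1 reads
c7: I1 exec-done
c8: I1 writes R4
c9: I2 issues→M1
c10: I2 reads
c15: I2 exec-done
c16: I2 writes R4
c17: I3 issues→M1
c18: I3 reads
c23: I3 exec-done
c24: I3 writes R5
c25: I4 issues→M1
c26: I4 reads | I5 issues→M0
c27: I5 reads
c31: I4 exec-done
c32: I4 writes R1 | I5 exec-done
c33: I5 writes R7 | I6 issues→M1
c34: I6 reads | I7 issues→A0
c35: I7 reads
c36: I7 exec-done
c37: I7 writes R2
c39: I6 exec-done
c40: I6 writes R4

I6 = (33, 34, 39, 40)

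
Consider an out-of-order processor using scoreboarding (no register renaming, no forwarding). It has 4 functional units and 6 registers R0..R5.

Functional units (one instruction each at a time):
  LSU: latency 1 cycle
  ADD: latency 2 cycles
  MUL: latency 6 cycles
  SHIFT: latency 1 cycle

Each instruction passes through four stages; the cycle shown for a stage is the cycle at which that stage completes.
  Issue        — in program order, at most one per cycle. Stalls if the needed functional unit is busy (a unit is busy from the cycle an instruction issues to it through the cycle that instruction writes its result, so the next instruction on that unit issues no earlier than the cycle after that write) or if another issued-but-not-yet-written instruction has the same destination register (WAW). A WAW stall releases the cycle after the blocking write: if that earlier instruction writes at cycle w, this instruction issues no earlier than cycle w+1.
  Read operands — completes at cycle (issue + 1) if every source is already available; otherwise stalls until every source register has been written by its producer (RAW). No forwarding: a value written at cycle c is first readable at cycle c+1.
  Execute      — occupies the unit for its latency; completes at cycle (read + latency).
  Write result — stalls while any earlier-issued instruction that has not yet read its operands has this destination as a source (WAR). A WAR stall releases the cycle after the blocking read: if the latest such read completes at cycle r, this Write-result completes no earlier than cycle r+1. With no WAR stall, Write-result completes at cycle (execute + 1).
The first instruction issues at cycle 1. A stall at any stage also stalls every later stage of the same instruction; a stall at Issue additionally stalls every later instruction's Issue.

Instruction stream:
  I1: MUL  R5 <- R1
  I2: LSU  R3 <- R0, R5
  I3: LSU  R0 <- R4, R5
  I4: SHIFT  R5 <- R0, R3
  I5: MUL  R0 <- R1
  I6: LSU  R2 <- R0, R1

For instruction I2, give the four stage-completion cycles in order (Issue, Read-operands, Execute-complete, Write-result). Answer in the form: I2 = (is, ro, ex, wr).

[1] I1 issues→MUL
[2] I1 reads · I2 issues→LSU
[8] I1 exec-done
[9] I1 writes R5
[10] I2 reads
[11] I2 exec-done
[12] I2 writes R3
[13] I3 issues→LSU
[14] I3 reads · I4 issues→SHIFT
[15] I3 exec-done
[16] I3 writes R0
[17] I4 reads · I5 issues→MUL
[18] I4 exec-done · I5 reads · I6 issues→LSU
[19] I4 writes R5
[24] I5 exec-done
[25] I5 writes R0
[26] I6 reads
[27] I6 exec-done
[28] I6 writes R2

I2 = (2, 10, 11, 12)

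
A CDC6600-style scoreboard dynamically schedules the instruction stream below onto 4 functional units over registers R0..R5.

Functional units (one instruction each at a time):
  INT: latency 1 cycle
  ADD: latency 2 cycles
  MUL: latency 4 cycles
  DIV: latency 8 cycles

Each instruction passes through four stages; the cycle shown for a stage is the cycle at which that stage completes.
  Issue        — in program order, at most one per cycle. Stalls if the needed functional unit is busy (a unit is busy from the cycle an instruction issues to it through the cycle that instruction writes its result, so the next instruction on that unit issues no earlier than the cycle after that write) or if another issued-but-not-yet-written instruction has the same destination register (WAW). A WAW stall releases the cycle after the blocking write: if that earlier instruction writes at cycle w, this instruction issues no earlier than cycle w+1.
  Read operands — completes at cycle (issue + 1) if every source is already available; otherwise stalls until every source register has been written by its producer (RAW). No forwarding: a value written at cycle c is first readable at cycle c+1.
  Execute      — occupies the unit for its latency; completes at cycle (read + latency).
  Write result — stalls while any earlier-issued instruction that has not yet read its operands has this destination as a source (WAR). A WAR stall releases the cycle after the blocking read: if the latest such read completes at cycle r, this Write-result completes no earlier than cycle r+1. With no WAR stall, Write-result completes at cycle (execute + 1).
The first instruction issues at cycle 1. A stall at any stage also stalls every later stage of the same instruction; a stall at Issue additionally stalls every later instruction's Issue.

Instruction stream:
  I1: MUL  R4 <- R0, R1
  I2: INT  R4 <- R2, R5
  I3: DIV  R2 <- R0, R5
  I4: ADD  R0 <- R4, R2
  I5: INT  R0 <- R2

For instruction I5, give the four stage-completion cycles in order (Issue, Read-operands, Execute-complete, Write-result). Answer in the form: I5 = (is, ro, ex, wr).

I5 = (24, 25, 26, 27)

I1: IS=1 RO=2 EX=6 WR=7
I2: IS=8 RO=9 EX=10 WR=11  [WAW R4: wait I1 write@7]
I3: IS=9 RO=10 EX=18 WR=19
I4: IS=10 RO=20 EX=22 WR=23  [RAW R2: wait I3 write@19]
I5: IS=24 RO=25 EX=26 WR=27  [WAW R0: wait I4 write@23]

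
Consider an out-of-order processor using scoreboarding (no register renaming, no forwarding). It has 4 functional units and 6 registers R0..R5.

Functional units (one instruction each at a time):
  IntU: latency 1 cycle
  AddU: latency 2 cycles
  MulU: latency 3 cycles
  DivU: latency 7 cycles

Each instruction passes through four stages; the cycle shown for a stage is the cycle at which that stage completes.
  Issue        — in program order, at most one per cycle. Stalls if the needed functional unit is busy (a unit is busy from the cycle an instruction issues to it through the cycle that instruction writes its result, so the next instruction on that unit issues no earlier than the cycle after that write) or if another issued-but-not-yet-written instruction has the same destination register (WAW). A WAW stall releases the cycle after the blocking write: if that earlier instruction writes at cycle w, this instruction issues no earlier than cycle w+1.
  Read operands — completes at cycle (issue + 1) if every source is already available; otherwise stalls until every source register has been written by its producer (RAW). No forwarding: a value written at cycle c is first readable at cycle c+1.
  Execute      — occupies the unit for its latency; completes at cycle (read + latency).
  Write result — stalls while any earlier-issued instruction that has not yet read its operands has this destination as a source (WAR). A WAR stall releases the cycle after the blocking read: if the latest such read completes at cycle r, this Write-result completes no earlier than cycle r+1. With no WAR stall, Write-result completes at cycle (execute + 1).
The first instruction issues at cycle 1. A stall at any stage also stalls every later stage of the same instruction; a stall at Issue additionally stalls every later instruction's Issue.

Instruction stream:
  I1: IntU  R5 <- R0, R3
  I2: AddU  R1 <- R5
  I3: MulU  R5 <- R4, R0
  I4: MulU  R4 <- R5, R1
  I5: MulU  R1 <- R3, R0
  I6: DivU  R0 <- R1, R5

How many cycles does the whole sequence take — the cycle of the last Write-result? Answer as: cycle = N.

[I1] 1/2/3/4
[I2] 2/5/7/8  (RAW R5: wait I1 write@4)
[I3] 5/6/9/10  (WAW R5: wait I1 write@4)
[I4] 11/12/15/16  (struct: MulU busy until I3 writes@10)
[I5] 17/18/21/22  (struct: MulU busy until I4 writes@16)
[I6] 18/23/30/31  (RAW R1: wait I5 write@22)

cycle = 31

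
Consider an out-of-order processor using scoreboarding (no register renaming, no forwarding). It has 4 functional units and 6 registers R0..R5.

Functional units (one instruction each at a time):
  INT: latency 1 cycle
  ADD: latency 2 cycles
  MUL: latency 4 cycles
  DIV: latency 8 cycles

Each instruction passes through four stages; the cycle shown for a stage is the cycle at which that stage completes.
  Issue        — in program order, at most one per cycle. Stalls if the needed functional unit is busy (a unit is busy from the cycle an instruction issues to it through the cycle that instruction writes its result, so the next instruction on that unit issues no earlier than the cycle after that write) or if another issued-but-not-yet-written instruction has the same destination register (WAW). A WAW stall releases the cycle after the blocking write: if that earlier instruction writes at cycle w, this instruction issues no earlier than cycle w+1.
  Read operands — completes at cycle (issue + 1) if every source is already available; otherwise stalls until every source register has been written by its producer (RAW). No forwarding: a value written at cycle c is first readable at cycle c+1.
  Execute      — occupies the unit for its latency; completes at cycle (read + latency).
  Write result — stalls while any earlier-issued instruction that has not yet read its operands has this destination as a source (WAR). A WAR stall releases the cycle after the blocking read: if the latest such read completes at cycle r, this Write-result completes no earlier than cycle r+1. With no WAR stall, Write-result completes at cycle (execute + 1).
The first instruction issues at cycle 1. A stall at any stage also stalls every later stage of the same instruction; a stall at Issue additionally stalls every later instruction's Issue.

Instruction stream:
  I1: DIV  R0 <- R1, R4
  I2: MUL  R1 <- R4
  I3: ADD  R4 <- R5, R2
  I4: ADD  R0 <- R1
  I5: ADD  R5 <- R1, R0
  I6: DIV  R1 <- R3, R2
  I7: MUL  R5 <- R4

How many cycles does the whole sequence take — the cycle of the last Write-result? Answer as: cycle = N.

cycle = 28

c1: I1 dispatched to DIV
c2: I1 operands ready | I2 dispatched to MUL
c3: I2 operands ready | I3 dispatched to ADD
c4: I3 operands ready
c6: I3 complete
c7: I2 complete | R4←I3
c8: R1←I2
c10: I1 complete
c11: R0←I1
c12: I4 dispatched to ADD
c13: I4 operands ready
c15: I4 complete
c16: R0←I4
c17: I5 dispatched to ADD
c18: I5 operands ready | I6 dispatched to DIV
c19: I6 operands ready
c20: I5 complete
c21: R5←I5
c22: I7 dispatched to MUL
c23: I7 operands ready
c27: I6 complete | I7 complete
c28: R1←I6 | R5←I7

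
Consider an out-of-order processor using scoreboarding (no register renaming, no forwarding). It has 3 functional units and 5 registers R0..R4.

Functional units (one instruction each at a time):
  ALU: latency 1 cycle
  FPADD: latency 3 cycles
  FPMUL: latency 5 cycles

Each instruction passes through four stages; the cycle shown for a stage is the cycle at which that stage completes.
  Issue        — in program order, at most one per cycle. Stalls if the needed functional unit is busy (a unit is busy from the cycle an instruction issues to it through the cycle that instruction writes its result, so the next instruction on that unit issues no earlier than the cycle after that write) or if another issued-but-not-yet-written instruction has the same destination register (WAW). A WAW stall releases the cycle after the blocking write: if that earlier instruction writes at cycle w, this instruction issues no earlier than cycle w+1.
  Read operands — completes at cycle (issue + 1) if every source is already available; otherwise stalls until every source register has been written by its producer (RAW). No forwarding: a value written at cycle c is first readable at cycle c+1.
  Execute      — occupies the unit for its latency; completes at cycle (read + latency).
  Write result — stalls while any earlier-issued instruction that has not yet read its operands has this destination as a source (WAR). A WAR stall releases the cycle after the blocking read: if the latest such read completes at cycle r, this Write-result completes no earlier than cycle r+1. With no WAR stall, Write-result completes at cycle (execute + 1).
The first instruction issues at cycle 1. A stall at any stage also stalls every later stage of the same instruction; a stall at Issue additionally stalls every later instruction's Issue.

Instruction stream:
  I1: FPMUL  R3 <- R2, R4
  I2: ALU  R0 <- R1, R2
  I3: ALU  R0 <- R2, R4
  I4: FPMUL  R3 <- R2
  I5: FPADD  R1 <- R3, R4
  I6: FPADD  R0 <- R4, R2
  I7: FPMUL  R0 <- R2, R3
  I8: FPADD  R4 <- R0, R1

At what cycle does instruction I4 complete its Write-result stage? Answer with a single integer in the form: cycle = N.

cycle = 16

t=1  issue I1 (FPMUL)
t=2  I1 read-ops | issue I2 (ALU)
t=3  I2 read-ops
t=4  I2 finished on ALU
t=5  I2→R0
t=6  issue I3 (ALU)
t=7  I1 finished on FPMUL | I3 read-ops
t=8  I1→R3 | I3 finished on ALU
t=9  I3→R0 | issue I4 (FPMUL)
t=10  I4 read-ops | issue I5 (FPADD)
t=15  I4 finished on FPMUL
t=16  I4→R3
t=17  I5 read-ops
t=20  I5 finished on FPADD
t=21  I5→R1
t=22  issue I6 (FPADD)
t=23  I6 read-ops
t=26  I6 finished on FPADD
t=27  I6→R0
t=28  issue I7 (FPMUL)
t=29  I7 read-ops | issue I8 (FPADD)
t=34  I7 finished on FPMUL
t=35  I7→R0
t=36  I8 read-ops
t=39  I8 finished on FPADD
t=40  I8→R4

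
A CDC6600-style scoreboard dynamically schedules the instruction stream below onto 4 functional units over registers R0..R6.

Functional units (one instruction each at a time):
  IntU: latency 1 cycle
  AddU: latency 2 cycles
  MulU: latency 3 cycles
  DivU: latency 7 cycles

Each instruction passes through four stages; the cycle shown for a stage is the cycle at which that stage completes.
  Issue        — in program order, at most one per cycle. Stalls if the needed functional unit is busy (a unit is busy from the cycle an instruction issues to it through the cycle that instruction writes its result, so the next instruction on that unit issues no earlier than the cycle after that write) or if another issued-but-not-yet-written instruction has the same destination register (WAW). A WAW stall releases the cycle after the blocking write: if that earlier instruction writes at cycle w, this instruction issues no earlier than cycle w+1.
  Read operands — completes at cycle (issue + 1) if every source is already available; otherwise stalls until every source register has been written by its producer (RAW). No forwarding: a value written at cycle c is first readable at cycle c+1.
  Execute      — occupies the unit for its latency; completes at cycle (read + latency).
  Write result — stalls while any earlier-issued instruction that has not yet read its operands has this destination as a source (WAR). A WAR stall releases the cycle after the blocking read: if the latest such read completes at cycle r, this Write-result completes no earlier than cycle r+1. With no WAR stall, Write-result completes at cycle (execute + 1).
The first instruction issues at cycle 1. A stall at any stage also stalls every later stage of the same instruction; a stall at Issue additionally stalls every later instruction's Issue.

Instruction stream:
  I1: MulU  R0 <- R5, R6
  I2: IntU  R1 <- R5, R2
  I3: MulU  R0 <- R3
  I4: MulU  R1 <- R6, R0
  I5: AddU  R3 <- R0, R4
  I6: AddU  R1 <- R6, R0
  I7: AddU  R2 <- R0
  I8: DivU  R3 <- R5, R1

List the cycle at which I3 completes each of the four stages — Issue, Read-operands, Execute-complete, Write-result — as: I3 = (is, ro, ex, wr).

1) issue 1, read 2, done 5, write 6
2) issue 2, read 3, done 4, write 5
3) issue 7, read 8, done 11, write 12  <struct: MulU busy until I1 writes@6>
4) issue 13, read 14, done 17, write 18  <struct: MulU busy until I3 writes@12>
5) issue 14, read 15, done 17, write 18
6) issue 19, read 20, done 22, write 23  <struct: AddU busy until I5 writes@18>
7) issue 24, read 25, done 27, write 28  <struct: AddU busy until I6 writes@23>
8) issue 25, read 26, done 33, write 34

I3 = (7, 8, 11, 12)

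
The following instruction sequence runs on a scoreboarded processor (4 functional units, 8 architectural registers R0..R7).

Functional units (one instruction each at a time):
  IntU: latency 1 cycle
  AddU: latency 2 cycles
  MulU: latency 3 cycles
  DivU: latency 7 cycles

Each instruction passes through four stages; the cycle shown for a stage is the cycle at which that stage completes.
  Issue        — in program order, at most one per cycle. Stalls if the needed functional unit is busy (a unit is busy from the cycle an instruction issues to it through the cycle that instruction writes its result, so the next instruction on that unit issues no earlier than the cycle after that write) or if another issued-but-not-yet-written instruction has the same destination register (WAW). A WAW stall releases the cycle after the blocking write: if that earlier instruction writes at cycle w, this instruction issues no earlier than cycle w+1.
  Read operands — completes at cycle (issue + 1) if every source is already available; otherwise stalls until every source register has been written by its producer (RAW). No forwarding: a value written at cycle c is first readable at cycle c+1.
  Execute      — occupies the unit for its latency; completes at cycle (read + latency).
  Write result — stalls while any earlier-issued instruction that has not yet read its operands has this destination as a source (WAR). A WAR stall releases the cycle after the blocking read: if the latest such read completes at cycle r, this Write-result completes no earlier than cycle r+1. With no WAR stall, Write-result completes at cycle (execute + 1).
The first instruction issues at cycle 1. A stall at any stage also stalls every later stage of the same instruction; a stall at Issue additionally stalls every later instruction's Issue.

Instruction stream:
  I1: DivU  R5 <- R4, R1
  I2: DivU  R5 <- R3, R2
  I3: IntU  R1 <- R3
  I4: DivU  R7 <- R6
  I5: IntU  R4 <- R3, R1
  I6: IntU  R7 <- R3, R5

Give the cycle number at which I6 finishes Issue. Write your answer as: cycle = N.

c1: issue I1 (DivU)
c2: I1 read-ops
c9: I1 finished on DivU
c10: I1→R5
c11: issue I2 (DivU)
c12: I2 read-ops; issue I3 (IntU)
c13: I3 read-ops
c14: I3 finished on IntU
c15: I3→R1
c19: I2 finished on DivU
c20: I2→R5
c21: issue I4 (DivU)
c22: I4 read-ops; issue I5 (IntU)
c23: I5 read-ops
c24: I5 finished on IntU
c25: I5→R4
c29: I4 finished on DivU
c30: I4→R7
c31: issue I6 (IntU)
c32: I6 read-ops
c33: I6 finished on IntU
c34: I6→R7

cycle = 31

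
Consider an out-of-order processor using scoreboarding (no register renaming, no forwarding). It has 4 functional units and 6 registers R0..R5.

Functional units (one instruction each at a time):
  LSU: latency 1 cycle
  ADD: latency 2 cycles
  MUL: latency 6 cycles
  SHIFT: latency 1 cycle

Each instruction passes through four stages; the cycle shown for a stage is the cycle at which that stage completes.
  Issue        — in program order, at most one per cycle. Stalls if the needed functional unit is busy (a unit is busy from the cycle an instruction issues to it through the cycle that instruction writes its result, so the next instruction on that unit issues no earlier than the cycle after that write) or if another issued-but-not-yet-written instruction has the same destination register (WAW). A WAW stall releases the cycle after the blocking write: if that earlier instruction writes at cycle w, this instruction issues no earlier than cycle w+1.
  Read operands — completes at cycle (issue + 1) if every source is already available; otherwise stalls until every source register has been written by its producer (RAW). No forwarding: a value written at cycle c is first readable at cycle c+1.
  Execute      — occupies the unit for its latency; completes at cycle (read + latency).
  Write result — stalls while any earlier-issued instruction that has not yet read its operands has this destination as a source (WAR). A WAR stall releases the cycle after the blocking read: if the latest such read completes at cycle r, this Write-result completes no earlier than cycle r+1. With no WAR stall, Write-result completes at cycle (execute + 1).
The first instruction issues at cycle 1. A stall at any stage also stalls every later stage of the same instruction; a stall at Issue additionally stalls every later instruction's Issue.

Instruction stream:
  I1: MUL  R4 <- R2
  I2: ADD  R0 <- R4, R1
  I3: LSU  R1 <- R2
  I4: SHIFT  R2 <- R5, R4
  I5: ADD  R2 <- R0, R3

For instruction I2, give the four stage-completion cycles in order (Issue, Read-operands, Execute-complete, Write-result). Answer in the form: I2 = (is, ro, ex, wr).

I2 = (2, 10, 12, 13)

I1  is:1  ro:2  ex:8  wr:9
I2  is:2  ro:10  ex:12  wr:13  — RAW R4: wait I1 write@9
I3  is:3  ro:4  ex:5  wr:11  — WAR R1: wait I2 read@10
I4  is:4  ro:10  ex:11  wr:12  — RAW R4: wait I1 write@9
I5  is:14  ro:15  ex:17  wr:18  — struct: ADD busy until I2 writes@13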